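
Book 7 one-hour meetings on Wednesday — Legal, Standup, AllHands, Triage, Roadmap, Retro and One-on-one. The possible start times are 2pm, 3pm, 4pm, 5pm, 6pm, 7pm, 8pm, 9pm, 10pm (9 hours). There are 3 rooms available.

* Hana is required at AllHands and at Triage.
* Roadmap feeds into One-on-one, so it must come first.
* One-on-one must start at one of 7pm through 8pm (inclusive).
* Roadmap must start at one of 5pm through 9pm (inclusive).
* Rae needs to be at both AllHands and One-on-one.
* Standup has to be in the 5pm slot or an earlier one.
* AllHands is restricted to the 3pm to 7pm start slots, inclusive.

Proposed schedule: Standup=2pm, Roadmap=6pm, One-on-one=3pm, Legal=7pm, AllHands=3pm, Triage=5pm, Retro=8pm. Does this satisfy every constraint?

There are 3 rooms available — holds.
Roadmap must start at one of 5pm through 9pm (inclusive) — holds.
Roadmap feeds into One-on-one, so it must come first — violated.
Standup has to be in the 5pm slot or an earlier one — holds.
Hana is required at AllHands and at Triage — holds.
Rae needs to be at both AllHands and One-on-one — violated.
AllHands is restricted to the 3pm to 7pm start slots, inclusive — holds.
One-on-one must start at one of 7pm through 8pm (inclusive) — violated.

No. Rae needs to be at both AllHands and One-on-one is not satisfied.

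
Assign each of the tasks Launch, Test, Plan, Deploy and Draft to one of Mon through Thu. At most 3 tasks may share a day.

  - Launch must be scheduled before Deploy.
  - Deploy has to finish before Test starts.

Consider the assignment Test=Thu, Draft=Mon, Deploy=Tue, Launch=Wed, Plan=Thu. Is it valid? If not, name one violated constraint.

No — it violates: Launch must be scheduled before Deploy

At most 3 tasks may share a day — holds.
Deploy has to finish before Test starts — holds.
Launch must be scheduled before Deploy — violated.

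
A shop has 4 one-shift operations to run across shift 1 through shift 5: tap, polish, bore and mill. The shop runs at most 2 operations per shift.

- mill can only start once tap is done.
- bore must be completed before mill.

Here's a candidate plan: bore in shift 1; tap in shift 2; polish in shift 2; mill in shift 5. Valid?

bore must be completed before mill — holds.
The shop runs at most 2 operations per shift — holds.
mill can only start once tap is done — holds.

Yes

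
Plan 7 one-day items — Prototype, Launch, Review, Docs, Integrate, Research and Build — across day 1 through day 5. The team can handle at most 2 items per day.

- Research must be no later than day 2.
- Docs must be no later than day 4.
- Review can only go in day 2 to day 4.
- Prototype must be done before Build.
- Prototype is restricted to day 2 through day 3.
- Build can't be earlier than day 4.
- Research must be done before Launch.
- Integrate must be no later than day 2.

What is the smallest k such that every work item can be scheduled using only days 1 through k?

The precedence chain requires at least 2 distinct days.
With at most 2 per day and 7 work items, at least 4 days are needed.
Build can't be placed before day 4, so the schedule must run through at least day 4.
4 works (last occupied day: day 4): for example Review=day 2; Build=day 4; Integrate=day 1; Research=day 1; Docs=day 3; Prototype=day 2; Launch=day 3.

4 days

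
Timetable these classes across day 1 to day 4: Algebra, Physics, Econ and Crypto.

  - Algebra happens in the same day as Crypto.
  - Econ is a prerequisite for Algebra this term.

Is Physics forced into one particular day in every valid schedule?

Physics can be day 1 (e.g. Algebra in day 2, Crypto in day 2, Physics in day 1, Econ in day 1) or day 2 (e.g. Econ in day 1, Crypto in day 2, Algebra in day 2, Physics in day 2).

No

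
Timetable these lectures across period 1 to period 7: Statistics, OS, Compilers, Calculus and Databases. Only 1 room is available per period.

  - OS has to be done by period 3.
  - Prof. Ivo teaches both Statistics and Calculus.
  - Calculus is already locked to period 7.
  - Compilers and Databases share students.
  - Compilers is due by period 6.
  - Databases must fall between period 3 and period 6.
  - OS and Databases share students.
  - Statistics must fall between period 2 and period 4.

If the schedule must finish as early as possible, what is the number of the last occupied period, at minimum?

With at most 1 per period and 5 lectures, at least 5 periods are needed.
Calculus can't be placed before period 7, so the schedule must run through at least period 7.
7 works (last occupied period: period 7): for example Compilers=period 4; Calculus=period 7; Databases=period 3; Statistics=period 2; OS=period 1.

7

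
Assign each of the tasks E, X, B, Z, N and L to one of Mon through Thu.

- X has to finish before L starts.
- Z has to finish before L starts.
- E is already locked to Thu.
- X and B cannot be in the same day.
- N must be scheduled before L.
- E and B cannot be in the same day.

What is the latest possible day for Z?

Downstream work caps Z at Wed.
Z at Wed is achievable: L=Thu, E=Thu, Z=Wed, B=Tue, N=Mon, X=Mon.

Wed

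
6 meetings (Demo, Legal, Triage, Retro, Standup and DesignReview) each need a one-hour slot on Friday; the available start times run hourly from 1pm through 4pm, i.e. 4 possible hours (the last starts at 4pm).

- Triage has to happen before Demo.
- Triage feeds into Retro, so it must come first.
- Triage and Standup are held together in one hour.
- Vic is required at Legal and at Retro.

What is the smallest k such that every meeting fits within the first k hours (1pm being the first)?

The precedence chain requires at least 2 distinct hours.
2 works (last occupied hour: 2pm): for example DesignReview -> 1pm; Triage -> 1pm; Retro -> 2pm; Legal -> 1pm; Standup -> 1pm; Demo -> 2pm.

2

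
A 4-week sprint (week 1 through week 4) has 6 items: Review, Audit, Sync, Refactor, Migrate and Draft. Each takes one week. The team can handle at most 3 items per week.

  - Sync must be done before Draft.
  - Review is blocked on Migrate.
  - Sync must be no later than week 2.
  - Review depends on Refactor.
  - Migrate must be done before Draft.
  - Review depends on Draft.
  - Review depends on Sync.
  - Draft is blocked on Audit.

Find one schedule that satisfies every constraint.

Draft=week 2; Migrate=week 1; Audit=week 1; Sync=week 1; Review=week 3; Refactor=week 2

Checking: Sync(week 1) before Review(week 3); Refactor(week 2) before Review(week 3); Migrate(week 1) before Review(week 3); Audit(week 1) before Draft(week 2); Sync(week 1) before Draft(week 2); Draft(week 2) before Review(week 3); Migrate(week 1) before Draft(week 2); Sync=week 1 in [week 1,week 2]; max 3 per week (cap 3).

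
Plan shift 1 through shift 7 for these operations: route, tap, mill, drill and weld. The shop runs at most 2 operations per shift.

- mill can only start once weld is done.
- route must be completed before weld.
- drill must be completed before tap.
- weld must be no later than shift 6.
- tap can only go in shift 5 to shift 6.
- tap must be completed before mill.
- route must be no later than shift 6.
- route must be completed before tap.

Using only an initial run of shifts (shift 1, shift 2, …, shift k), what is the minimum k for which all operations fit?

6

The precedence chain requires at least 3 distinct shifts.
With at most 2 per shift and 5 operations, at least 3 shifts are needed.
Propagating the time windows through the other constraints, mill can't land before shift 6, so the schedule must run through at least shift 6.
6 works (last occupied shift: shift 6): for example tap -> shift 5, mill -> shift 6, route -> shift 1, weld -> shift 2, drill -> shift 1.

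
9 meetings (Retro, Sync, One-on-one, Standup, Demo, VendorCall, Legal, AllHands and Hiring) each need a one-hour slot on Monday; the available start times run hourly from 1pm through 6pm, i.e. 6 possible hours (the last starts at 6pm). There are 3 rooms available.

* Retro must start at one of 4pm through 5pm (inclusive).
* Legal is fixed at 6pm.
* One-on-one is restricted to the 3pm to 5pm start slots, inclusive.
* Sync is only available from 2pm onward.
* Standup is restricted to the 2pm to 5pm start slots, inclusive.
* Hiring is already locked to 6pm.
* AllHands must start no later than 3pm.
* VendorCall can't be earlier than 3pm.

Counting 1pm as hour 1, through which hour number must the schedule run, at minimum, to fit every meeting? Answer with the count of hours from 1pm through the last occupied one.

With at most 3 per hour and 9 meetings, at least 3 hours are needed.
Legal can't be placed before 6pm — that is hour 6 counting from 1pm — so the schedule must run through at least 6 hours.
6 works (last occupied hour: 6pm): for example Retro in 4pm; Sync in 2pm; Demo in 1pm; Hiring in 6pm; One-on-one in 3pm; Standup in 2pm; Legal in 6pm; VendorCall in 3pm; AllHands in 1pm.

6 hours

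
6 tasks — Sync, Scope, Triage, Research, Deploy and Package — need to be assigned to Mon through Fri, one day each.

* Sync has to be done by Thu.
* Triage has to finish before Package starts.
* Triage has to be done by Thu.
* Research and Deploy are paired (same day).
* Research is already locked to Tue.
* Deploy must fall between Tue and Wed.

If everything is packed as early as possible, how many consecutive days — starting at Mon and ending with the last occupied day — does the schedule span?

The precedence chain requires at least 2 distinct days.
2 works (last occupied day: Tue): for example Scope in Mon; Sync in Mon; Package in Tue; Research in Tue; Triage in Mon; Deploy in Tue.

2 days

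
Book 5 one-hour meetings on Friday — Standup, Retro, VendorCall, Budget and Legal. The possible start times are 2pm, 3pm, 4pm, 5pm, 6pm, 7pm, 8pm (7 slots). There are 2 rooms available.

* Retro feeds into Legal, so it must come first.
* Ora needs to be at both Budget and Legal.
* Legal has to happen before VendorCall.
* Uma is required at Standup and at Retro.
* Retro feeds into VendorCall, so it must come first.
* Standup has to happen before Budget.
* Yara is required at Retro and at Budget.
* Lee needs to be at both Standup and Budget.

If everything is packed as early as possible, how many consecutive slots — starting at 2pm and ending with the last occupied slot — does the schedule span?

The precedence chain requires at least 3 distinct slots.
With at most 2 per slot and 5 meetings, at least 3 slots are needed.
3 works (last occupied slot: 4pm): for example Budget in 4pm; Retro in 2pm; VendorCall in 4pm; Legal in 3pm; Standup in 3pm.

3 slots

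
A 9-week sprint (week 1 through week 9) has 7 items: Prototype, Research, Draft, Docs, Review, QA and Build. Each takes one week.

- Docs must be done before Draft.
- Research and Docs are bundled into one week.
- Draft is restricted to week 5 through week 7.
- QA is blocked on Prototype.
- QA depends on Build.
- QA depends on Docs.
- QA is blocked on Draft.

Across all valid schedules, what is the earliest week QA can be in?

Precedence pushes QA to at least week 6.
QA at week 6 is achievable: Prototype -> week 1; Research -> week 1; Draft -> week 5; Review -> week 1; Build -> week 1; QA -> week 6; Docs -> week 1.

week 6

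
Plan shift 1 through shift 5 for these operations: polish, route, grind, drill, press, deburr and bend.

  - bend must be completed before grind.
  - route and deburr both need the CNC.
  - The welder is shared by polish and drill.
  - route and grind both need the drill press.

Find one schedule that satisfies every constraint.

deburr -> shift 2, route -> shift 1, press -> shift 1, polish -> shift 1, bend -> shift 1, grind -> shift 2, drill -> shift 2

Checking: bend(shift 1) before grind(shift 2); polish(shift 1) != drill(shift 2); route(shift 1) != deburr(shift 2); route(shift 1) != grind(shift 2).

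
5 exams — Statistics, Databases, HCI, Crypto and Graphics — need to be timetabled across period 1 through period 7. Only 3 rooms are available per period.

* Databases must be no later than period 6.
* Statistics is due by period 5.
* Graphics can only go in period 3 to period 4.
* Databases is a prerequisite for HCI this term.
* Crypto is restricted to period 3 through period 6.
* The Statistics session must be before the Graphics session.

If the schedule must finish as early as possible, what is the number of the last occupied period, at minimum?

The precedence chain requires at least 2 distinct periods.
With at most 3 per period and 5 exams, at least 2 periods are needed.
Crypto can't be placed before period 3, so the schedule must run through at least period 3.
3 works (last occupied period: period 3): for example Crypto -> period 3, Databases -> period 1, Graphics -> period 3, Statistics -> period 1, HCI -> period 2.

3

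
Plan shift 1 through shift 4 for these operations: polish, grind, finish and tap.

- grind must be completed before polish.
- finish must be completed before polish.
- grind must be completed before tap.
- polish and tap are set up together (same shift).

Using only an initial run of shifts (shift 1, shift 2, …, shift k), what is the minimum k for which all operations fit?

The precedence chain requires at least 2 distinct shifts.
2 works (last occupied shift: shift 2): for example grind -> shift 1, tap -> shift 2, polish -> shift 2, finish -> shift 1.

2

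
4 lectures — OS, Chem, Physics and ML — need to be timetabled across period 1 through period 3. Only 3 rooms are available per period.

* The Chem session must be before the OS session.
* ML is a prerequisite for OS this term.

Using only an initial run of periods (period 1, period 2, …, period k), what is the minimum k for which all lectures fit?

2 periods

The precedence chain requires at least 2 distinct periods.
With at most 3 per period and 4 lectures, at least 2 periods are needed.
2 works (last occupied period: period 2): for example Chem in period 1, Physics in period 1, OS in period 2, ML in period 1.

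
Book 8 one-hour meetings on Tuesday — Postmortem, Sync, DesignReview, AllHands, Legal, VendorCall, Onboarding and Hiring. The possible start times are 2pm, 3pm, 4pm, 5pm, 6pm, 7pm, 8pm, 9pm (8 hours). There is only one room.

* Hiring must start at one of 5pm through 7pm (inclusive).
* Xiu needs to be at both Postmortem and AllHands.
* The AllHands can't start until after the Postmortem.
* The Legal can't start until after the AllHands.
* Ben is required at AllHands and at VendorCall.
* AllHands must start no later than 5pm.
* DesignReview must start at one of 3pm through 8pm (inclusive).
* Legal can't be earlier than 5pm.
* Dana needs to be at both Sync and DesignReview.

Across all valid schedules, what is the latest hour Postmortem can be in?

4pm

Downstream work caps Postmortem at 4pm.
Postmortem at 4pm is achievable: VendorCall=8pm; DesignReview=3pm; Hiring=6pm; AllHands=5pm; Postmortem=4pm; Legal=7pm; Onboarding=9pm; Sync=2pm.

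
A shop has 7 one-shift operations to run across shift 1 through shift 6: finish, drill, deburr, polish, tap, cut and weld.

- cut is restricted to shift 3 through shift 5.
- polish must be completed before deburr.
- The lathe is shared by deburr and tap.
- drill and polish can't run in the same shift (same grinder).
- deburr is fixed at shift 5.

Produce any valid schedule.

drill in shift 2; finish in shift 1; cut in shift 3; deburr in shift 5; tap in shift 1; polish in shift 1; weld in shift 1

Checking: polish(shift 1) before deburr(shift 5); drill(shift 2) != polish(shift 1); deburr(shift 5) != tap(shift 1); deburr=shift 5 in [shift 5,shift 5]; cut=shift 3 in [shift 3,shift 5].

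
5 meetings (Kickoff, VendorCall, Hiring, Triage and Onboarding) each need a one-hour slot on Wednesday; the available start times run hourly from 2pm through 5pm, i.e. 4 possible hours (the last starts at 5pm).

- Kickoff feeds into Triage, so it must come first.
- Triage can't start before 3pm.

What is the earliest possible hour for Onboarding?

Onboarding at 2pm is achievable: Hiring=2pm; Triage=3pm; Onboarding=2pm; VendorCall=2pm; Kickoff=2pm.

2pm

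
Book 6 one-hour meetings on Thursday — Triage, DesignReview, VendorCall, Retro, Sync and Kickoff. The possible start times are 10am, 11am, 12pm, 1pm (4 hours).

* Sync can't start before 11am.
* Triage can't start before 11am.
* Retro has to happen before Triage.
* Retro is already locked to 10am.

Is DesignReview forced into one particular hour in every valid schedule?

DesignReview can be 10am (e.g. Retro -> 10am; Kickoff -> 10am; Sync -> 11am; VendorCall -> 10am; Triage -> 11am; DesignReview -> 10am) or 11am (e.g. VendorCall -> 10am, Kickoff -> 10am, DesignReview -> 11am, Sync -> 11am, Triage -> 11am, Retro -> 10am).

No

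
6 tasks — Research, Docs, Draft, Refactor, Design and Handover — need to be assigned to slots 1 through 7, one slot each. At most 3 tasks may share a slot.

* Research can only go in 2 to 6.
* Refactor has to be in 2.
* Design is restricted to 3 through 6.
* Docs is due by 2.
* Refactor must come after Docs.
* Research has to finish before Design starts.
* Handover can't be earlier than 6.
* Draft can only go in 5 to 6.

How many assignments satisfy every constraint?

40

Splitting on Research: it can be 2 (16), 3 (12), 4 (8), 5 (4). Listing each branch's schedules as (Docs, Draft, Refactor, Design, Handover):
Research=2: (1,5,2,3,6) (1,5,2,3,7) (1,5,2,4,6) (1,5,2,4,7) (1,5,2,5,6) (1,5,2,5,7) (1,5,2,6,6) (1,5,2,6,7) (1,6,2,3,6) (1,6,2,3,7) (1,6,2,4,6) (1,6,2,4,7) (1,6,2,5,6) (1,6,2,5,7) (1,6,2,6,6) (1,6,2,6,7) — 16.
Research=3: (1,5,2,4,6) (1,5,2,4,7) (1,5,2,5,6) (1,5,2,5,7) (1,5,2,6,6) (1,5,2,6,7) (1,6,2,4,6) (1,6,2,4,7) (1,6,2,5,6) (1,6,2,5,7) (1,6,2,6,6) (1,6,2,6,7) — 12.
Research=4: (1,5,2,5,6) (1,5,2,5,7) (1,5,2,6,6) (1,5,2,6,7) (1,6,2,5,6) (1,6,2,5,7) (1,6,2,6,6) (1,6,2,6,7) — 8.
Research=5: (1,5,2,6,6) (1,5,2,6,7) (1,6,2,6,6) (1,6,2,6,7) — 4.
Summing: 16 + 12 + 8 + 4 = 40.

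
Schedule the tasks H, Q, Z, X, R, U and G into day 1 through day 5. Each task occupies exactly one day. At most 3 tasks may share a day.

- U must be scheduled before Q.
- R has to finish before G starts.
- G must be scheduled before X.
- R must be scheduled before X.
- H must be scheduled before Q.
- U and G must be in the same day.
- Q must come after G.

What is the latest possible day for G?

Precedence pushes G to at least day 2; downstream work caps G at day 4.
G at day 4 is achievable: H in day 1, R in day 1, G in day 4, Q in day 5, Z in day 1, X in day 5, U in day 4.

day 4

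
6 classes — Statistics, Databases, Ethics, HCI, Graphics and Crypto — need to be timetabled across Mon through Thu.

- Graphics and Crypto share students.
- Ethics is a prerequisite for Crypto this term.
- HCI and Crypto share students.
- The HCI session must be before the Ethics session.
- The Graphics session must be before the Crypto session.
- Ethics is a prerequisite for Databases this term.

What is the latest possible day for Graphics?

Wed

Downstream work caps Graphics at Wed.
Graphics at Wed is achievable: Statistics in Mon; Ethics in Tue; Databases in Wed; Graphics in Wed; Crypto in Thu; HCI in Mon.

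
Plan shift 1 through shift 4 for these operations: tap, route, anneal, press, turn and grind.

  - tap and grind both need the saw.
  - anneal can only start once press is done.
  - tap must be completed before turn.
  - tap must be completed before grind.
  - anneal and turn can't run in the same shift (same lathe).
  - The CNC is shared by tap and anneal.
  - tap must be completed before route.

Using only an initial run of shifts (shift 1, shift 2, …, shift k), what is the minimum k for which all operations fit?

The precedence chain requires at least 2 distinct shifts.
Could 2 shifts be enough, i.e. nothing placed later than shift 2? No: route must come after tap (at shift 1 or later) → {shift 2}; tap must come before route (at shift 2 or earlier) → {shift 1}; anneal must come after press (at shift 1 or later) → {shift 2}; turn must come after tap (at shift 1 or later) → {shift 2}; turn can't share with anneal (shift 2) → nothing is left.
So 2 shifts is not enough.
3 works (last occupied shift: shift 3): for example anneal -> shift 2; turn -> shift 3; grind -> shift 2; press -> shift 1; tap -> shift 1; route -> shift 2.

3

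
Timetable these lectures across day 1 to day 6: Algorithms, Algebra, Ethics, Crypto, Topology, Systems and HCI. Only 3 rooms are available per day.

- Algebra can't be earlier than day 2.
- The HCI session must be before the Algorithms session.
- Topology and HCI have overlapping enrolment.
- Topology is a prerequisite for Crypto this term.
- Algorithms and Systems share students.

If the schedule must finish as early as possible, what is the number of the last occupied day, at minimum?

The precedence chain requires at least 2 distinct days.
With at most 3 per day and 7 lectures, at least 3 days are needed.
3 works (last occupied day: day 3): for example Ethics=day 1; HCI=day 1; Algorithms=day 2; Topology=day 2; Crypto=day 3; Algebra=day 2; Systems=day 1.

day 3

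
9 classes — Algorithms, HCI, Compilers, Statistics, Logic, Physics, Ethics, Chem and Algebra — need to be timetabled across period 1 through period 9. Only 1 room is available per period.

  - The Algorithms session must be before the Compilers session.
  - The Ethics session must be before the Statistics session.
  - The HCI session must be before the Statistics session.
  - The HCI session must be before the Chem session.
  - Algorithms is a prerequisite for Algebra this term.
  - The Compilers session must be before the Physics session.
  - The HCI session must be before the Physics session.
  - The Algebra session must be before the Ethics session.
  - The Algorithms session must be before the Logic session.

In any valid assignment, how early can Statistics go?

Precedence pushes Statistics to at least period 4.
Statistics at period 5 is achievable: Statistics -> period 5; Compilers -> period 6; Physics -> period 7; Logic -> period 8; Algebra -> period 3; HCI -> period 2; Algorithms -> period 1; Chem -> period 9; Ethics -> period 4.
Nothing earlier works — the capacity limit rule out every period before period 5.

period 5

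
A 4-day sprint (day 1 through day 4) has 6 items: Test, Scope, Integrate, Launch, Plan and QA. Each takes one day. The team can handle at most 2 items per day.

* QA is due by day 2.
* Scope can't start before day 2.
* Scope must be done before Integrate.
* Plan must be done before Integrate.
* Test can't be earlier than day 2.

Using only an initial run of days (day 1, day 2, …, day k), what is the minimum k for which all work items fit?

3 days

The precedence chain requires at least 2 distinct days.
With at most 2 per day and 6 work items, at least 3 days are needed.
Propagating the time windows through the other constraints, Integrate can't land before day 3, so the schedule must run through at least day 3.
3 works (last occupied day: day 3): for example Launch in day 3, Test in day 2, Integrate in day 3, Plan in day 1, QA in day 1, Scope in day 2.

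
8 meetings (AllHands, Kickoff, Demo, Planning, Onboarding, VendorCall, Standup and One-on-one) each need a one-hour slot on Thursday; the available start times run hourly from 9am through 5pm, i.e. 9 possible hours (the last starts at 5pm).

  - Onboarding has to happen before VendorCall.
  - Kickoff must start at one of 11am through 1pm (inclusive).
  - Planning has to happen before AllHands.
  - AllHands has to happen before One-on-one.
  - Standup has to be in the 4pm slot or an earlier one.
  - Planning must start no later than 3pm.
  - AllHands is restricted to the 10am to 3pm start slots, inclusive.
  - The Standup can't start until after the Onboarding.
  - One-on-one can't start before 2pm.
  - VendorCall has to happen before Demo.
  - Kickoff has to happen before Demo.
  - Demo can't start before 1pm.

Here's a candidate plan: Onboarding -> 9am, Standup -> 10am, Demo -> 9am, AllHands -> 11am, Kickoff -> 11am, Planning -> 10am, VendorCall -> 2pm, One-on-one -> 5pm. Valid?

Invalid. Demo can't start before 1pm.

AllHands is restricted to the 10am to 3pm start slots, inclusive — holds.
Standup has to be in the 4pm slot or an earlier one — holds.
The Standup can't start until after the Onboarding — holds.
VendorCall has to happen before Demo — violated.
Kickoff must start at one of 11am through 1pm (inclusive) — holds.
One-on-one can't start before 2pm — holds.
Onboarding has to happen before VendorCall — holds.
Planning must start no later than 3pm — holds.
Kickoff has to happen before Demo — violated.
AllHands has to happen before One-on-one — holds.
Demo can't start before 1pm — violated.
Planning has to happen before AllHands — holds.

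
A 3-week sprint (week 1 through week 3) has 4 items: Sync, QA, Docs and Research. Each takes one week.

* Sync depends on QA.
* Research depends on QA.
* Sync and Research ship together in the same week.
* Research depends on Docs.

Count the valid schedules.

5

Splitting on Sync: it can be week 2 (1), week 3 (4). Listing each branch's schedules as (QA, Docs, Research) by week number:
Sync=week 2: (1,1,2) — 1.
Sync=week 3: (1,1,3) (1,2,3) (2,1,3) (2,2,3) — 4.
Summing: 1 + 4 = 5.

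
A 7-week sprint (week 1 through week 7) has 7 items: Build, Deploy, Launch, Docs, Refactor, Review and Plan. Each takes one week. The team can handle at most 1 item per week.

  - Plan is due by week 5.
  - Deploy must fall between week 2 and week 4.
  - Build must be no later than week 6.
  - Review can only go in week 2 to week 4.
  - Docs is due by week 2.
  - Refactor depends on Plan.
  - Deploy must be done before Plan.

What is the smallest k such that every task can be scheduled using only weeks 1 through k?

7

The precedence chain requires at least 3 distinct weeks.
With at most 1 per week and 7 tasks, at least 7 weeks are needed.
Propagating the time windows through the other constraints, Refactor can't land before week 4, so the schedule must run through at least week 4.
7 works (last occupied week: week 7): for example Plan=week 4, Launch=week 7, Refactor=week 6, Docs=week 1, Build=week 5, Review=week 3, Deploy=week 2.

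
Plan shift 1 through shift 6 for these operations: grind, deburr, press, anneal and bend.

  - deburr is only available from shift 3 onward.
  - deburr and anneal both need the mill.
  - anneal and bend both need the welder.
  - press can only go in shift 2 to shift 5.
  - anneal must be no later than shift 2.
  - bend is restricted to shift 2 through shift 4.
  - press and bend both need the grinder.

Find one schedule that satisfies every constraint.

deburr=shift 3, bend=shift 2, press=shift 3, grind=shift 1, anneal=shift 1

Checking: deburr(shift 3) != anneal(shift 1); anneal(shift 1) != bend(shift 2); press(shift 3) != bend(shift 2); press=shift 3 in [shift 2,shift 5]; deburr=shift 3 in [shift 3,shift 6]; anneal=shift 1 in [shift 1,shift 2]; bend=shift 2 in [shift 2,shift 4].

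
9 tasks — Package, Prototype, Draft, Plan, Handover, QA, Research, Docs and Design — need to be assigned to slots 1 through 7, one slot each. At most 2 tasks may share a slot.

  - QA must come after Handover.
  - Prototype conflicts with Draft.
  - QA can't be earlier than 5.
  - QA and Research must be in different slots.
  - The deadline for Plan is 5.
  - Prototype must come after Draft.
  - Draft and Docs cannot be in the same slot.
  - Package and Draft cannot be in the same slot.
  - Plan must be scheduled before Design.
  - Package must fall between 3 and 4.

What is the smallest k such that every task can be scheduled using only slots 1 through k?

5 slots

The precedence chain requires at least 2 distinct slots.
With at most 2 per slot and 9 tasks, at least 5 slots are needed.
QA can't be placed before 5, so the schedule must run through at least slot 5.
5 works (last occupied slot: 5): for example QA in 5, Design in 3, Docs in 4, Draft in 1, Handover in 2, Package in 3, Research in 4, Prototype in 2, Plan in 1.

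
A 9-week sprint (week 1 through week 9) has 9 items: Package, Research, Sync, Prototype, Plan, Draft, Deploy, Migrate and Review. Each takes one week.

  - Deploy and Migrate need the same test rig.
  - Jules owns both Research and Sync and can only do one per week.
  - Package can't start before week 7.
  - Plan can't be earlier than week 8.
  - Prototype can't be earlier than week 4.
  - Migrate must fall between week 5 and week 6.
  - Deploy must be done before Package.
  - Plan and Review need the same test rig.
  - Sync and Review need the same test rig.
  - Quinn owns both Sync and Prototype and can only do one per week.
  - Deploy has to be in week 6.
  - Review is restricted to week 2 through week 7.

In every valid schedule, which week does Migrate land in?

Migrate's window is week 5–week 6.
Deploy is fixed at week 6, and Migrate can't share a week with Deploy.
So Migrate must be week 5.

week 5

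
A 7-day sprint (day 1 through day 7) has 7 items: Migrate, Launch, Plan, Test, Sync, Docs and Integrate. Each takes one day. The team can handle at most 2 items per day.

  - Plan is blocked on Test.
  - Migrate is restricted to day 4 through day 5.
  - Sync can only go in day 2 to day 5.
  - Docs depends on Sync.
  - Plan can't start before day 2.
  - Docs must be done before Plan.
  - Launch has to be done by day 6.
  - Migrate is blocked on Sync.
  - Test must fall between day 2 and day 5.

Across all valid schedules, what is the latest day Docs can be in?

Precedence pushes Docs to at least day 3; downstream work caps Docs at day 6.
Docs at day 6 is achievable: Launch=day 1, Integrate=day 1, Test=day 2, Migrate=day 4, Docs=day 6, Sync=day 2, Plan=day 7.

day 6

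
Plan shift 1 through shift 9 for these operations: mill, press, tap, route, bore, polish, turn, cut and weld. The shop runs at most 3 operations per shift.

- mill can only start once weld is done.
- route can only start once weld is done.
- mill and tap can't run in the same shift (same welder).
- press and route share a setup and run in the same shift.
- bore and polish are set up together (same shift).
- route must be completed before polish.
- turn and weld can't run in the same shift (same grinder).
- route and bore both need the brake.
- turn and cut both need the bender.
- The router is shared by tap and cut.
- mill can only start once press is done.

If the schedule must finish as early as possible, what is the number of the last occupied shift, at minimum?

shift 4

The precedence chain requires at least 3 distinct shifts.
With at most 3 per shift and 9 operations, at least 3 shifts are needed.
Could 3 shifts be enough, i.e. nothing placed later than shift 3? No: polish must come after route (at shift 1 or later) → {shift 2, shift 3}; route must come before polish (at shift 3 or earlier) → {shift 1, shift 2}; route must come after weld (at shift 1 or later) → {shift 2}; weld must come before route (at shift 2 or earlier) → {shift 1}; mill must come after press (at shift 1 or later) → {shift 2, shift 3}; press must come before mill (at shift 3 or earlier) → {shift 1, shift 2}; bore must be in the same shift as polish (in {shift 2, shift 3}) → {shift 2, shift 3}; press must be in the same shift as route (in {shift 2}) → {shift 2}; bore can't share with route (shift 2) → {shift 3}; turn can't share with weld (shift 1) → {shift 2, shift 3}; polish must come after route (at shift 2 or later) → {shift 3}; mill must come after press (at shift 2 or later) → {shift 3}; tap can't share with mill (shift 3) → {shift 1, shift 2}; turn can't use shift 3, already full with mill, bore and polish (limit 3) → {shift 2}; cut can't use shift 3, already full with mill, bore and polish (limit 3) → {shift 1, shift 2}; cut can't share with turn (shift 2) → {shift 1}; tap can't share with cut (shift 1) → {shift 2}; that puts press, tap, route and turn all in shift 2 — more than 3 per shift.
So 3 shifts is not enough.
4 works (last occupied shift: shift 4): for example tap=shift 1; route=shift 2; polish=shift 3; bore=shift 3; cut=shift 4; press=shift 2; weld=shift 1; mill=shift 3; turn=shift 2.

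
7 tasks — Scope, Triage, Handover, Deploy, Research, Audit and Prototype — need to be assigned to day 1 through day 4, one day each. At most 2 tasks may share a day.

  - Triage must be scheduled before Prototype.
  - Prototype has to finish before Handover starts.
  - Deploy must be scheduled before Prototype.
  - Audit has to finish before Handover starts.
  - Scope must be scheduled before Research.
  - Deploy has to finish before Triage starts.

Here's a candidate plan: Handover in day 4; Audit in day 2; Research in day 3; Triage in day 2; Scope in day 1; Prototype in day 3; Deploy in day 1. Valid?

Valid

At most 2 tasks may share a day — holds.
Scope must be scheduled before Research — holds.
Audit has to finish before Handover starts — holds.
Triage must be scheduled before Prototype — holds.
Deploy must be scheduled before Prototype — holds.
Prototype has to finish before Handover starts — holds.
Deploy has to finish before Triage starts — holds.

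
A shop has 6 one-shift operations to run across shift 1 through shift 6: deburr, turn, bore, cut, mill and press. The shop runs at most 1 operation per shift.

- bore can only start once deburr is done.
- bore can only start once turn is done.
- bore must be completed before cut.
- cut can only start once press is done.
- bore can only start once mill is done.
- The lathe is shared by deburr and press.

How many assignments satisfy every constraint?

30

Splitting on deburr: it can be shift 1 (8), shift 2 (8), shift 3 (8), shift 4 (6). Listing each branch's schedules as (turn, bore, cut, mill, press) by shift number:
deburr=shift 1: (2,4,6,3,5) (2,5,6,3,4) (2,5,6,4,3) (3,4,6,2,5) (3,5,6,2,4) (3,5,6,4,2) (4,5,6,2,3) (4,5,6,3,2) — 8.
deburr=shift 2: (1,4,6,3,5) (1,5,6,3,4) (1,5,6,4,3) (3,4,6,1,5) (3,5,6,1,4) (3,5,6,4,1) (4,5,6,1,3) (4,5,6,3,1) — 8.
deburr=shift 3: (1,4,6,2,5) (1,5,6,2,4) (1,5,6,4,2) (2,4,6,1,5) (2,5,6,1,4) (2,5,6,4,1) (4,5,6,1,2) (4,5,6,2,1) — 8.
deburr=shift 4: (1,5,6,2,3) (1,5,6,3,2) (2,5,6,1,3) (2,5,6,3,1) (3,5,6,1,2) (3,5,6,2,1) — 6.
Summing: 8 + 8 + 8 + 6 = 30.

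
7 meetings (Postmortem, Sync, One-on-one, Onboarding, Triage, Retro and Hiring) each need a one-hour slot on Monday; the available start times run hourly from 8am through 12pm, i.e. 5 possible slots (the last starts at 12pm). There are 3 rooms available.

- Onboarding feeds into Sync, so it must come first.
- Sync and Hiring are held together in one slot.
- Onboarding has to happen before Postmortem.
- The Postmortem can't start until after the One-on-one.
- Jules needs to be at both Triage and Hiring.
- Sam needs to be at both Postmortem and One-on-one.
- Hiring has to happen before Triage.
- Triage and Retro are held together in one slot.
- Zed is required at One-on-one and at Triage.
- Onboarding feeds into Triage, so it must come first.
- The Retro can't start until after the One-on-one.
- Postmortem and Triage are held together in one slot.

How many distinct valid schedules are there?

Splitting on Postmortem: it can be 10am (2), 11am (9), 12pm (24). Listing each branch's schedules as (Sync, One-on-one, Onboarding, Triage, Retro, Hiring):
Postmortem=10am: (9am,8am,8am,10am,10am,9am) (9am,9am,8am,10am,10am,9am) — 2.
Postmortem=11am: (9am,8am,8am,11am,11am,9am) (9am,9am,8am,11am,11am,9am) (9am,10am,8am,11am,11am,9am) (10am,8am,8am,11am,11am,10am) (10am,8am,9am,11am,11am,10am) (10am,9am,8am,11am,11am,10am) (10am,9am,9am,11am,11am,10am) (10am,10am,8am,11am,11am,10am) (10am,10am,9am,11am,11am,10am) — 9.
Postmortem=12pm: (9am,8am,8am,12pm,12pm,9am) (9am,9am,8am,12pm,12pm,9am) (9am,10am,8am,12pm,12pm,9am) (9am,11am,8am,12pm,12pm,9am) (10am,8am,8am,12pm,12pm,10am) (10am,8am,9am,12pm,12pm,10am) (10am,9am,8am,12pm,12pm,10am) (10am,9am,9am,12pm,12pm,10am) (10am,10am,8am,12pm,12pm,10am) (10am,10am,9am,12pm,12pm,10am) (10am,11am,8am,12pm,12pm,10am) (10am,11am,9am,12pm,12pm,10am) (11am,8am,8am,12pm,12pm,11am) (11am,8am,9am,12pm,12pm,11am) (11am,8am,10am,12pm,12pm,11am) (11am,9am,8am,12pm,12pm,11am) (11am,9am,9am,12pm,12pm,11am) (11am,9am,10am,12pm,12pm,11am) (11am,10am,8am,12pm,12pm,11am) (11am,10am,9am,12pm,12pm,11am) (11am,10am,10am,12pm,12pm,11am) (11am,11am,8am,12pm,12pm,11am) (11am,11am,9am,12pm,12pm,11am) (11am,11am,10am,12pm,12pm,11am) — 24.
Summing: 2 + 9 + 24 = 35.

35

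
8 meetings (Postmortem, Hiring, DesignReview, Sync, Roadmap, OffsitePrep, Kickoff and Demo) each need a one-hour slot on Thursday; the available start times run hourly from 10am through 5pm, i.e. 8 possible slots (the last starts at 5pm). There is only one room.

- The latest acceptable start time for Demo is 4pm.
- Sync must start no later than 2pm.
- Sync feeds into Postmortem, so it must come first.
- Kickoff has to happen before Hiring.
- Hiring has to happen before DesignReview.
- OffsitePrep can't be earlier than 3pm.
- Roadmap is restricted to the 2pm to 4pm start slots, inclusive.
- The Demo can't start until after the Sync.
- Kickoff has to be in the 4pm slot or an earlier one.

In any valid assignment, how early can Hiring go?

Precedence pushes Hiring to at least 11am; downstream work caps Hiring at 4pm.
Hiring at 11am is achievable: Postmortem=4pm, OffsitePrep=3pm, Sync=12pm, Hiring=11am, Demo=1pm, DesignReview=5pm, Roadmap=2pm, Kickoff=10am.

11am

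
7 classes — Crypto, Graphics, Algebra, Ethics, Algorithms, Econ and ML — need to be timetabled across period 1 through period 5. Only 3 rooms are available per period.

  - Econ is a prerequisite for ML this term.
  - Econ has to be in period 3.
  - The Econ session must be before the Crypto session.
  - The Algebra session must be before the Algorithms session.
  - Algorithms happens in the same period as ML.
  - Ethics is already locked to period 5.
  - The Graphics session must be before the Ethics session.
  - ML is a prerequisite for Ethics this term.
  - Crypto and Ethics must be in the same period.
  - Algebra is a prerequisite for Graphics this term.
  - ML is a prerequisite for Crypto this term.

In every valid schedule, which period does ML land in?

period 4

Econ is fixed at period 3 and must come before ML, so ML is at least period 4.
Ethics is fixed at period 5 and must come after ML, so ML is at most period 4.
So ML must be period 4.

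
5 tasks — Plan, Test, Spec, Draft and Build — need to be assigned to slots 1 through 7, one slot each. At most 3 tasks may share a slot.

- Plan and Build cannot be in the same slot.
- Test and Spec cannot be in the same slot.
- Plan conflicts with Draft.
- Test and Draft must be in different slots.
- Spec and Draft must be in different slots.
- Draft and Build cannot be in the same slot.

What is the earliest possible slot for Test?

1

Test at 1 is achievable: Spec in 2; Draft in 3; Test in 1; Plan in 1; Build in 2.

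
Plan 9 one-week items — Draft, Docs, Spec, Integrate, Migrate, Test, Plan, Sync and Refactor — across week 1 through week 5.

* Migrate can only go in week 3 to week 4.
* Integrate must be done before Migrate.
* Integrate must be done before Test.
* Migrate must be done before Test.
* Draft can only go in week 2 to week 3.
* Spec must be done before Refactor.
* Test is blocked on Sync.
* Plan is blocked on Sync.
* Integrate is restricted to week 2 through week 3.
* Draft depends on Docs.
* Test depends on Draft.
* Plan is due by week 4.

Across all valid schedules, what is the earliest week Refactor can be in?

Precedence pushes Refactor to at least week 2.
Refactor at week 2 is achievable: Sync=week 1, Migrate=week 3, Plan=week 2, Docs=week 1, Test=week 4, Integrate=week 2, Spec=week 1, Draft=week 2, Refactor=week 2.

week 2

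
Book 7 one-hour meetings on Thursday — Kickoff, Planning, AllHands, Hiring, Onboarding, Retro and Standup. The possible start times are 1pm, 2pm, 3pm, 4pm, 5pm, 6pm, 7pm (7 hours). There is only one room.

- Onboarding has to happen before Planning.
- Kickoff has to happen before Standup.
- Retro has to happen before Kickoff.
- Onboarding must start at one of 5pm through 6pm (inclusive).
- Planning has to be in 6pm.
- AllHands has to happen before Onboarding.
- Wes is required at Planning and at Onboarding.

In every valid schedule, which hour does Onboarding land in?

5pm

Onboarding's window is 5pm–6pm.
Planning is fixed at 6pm, and Onboarding can't share a hour with Planning.
So Onboarding must be 5pm.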